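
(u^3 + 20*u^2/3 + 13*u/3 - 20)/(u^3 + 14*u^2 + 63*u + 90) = (u - 4/3)/(u + 6)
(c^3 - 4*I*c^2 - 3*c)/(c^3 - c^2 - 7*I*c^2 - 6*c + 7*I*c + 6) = c*(c - 3*I)/(c^2 - c*(1 + 6*I) + 6*I)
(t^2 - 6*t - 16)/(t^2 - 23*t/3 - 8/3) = 3*(t + 2)/(3*t + 1)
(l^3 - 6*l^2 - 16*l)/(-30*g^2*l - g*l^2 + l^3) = (-l^2 + 6*l + 16)/(30*g^2 + g*l - l^2)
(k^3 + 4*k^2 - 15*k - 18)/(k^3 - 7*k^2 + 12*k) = (k^2 + 7*k + 6)/(k*(k - 4))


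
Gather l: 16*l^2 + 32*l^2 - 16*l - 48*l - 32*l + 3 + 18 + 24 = 48*l^2 - 96*l + 45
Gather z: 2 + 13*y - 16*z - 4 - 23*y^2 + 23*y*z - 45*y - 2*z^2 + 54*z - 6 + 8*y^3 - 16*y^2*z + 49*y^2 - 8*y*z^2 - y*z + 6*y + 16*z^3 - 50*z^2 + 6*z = 8*y^3 + 26*y^2 - 26*y + 16*z^3 + z^2*(-8*y - 52) + z*(-16*y^2 + 22*y + 44) - 8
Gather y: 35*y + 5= 35*y + 5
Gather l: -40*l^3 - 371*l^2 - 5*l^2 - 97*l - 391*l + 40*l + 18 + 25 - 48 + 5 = -40*l^3 - 376*l^2 - 448*l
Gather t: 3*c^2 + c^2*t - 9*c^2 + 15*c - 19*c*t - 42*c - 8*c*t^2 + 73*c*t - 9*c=-6*c^2 - 8*c*t^2 - 36*c + t*(c^2 + 54*c)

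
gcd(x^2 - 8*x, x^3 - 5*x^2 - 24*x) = x^2 - 8*x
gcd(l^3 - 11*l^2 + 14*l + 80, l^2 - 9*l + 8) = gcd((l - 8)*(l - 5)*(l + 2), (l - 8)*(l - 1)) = l - 8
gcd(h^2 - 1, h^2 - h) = h - 1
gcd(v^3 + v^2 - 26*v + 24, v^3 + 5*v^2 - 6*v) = v^2 + 5*v - 6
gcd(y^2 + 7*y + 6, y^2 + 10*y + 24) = y + 6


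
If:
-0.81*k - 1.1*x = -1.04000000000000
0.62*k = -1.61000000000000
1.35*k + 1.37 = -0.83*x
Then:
No Solution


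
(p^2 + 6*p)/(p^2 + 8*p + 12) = p/(p + 2)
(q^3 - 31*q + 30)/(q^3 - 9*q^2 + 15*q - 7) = (q^2 + q - 30)/(q^2 - 8*q + 7)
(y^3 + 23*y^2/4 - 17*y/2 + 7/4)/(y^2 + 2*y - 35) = (4*y^2 - 5*y + 1)/(4*(y - 5))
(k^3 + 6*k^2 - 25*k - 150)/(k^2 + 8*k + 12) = (k^2 - 25)/(k + 2)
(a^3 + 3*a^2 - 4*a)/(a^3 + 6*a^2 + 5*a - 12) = a/(a + 3)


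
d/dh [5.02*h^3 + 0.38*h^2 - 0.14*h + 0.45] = 15.06*h^2 + 0.76*h - 0.14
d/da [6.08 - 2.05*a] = -2.05000000000000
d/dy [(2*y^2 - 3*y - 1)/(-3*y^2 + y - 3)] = (-7*y^2 - 18*y + 10)/(9*y^4 - 6*y^3 + 19*y^2 - 6*y + 9)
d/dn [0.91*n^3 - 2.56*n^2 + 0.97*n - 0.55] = 2.73*n^2 - 5.12*n + 0.97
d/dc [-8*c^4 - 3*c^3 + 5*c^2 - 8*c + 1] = -32*c^3 - 9*c^2 + 10*c - 8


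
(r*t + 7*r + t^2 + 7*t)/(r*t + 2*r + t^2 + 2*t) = (t + 7)/(t + 2)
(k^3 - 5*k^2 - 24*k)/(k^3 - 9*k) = (k - 8)/(k - 3)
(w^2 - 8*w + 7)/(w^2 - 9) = (w^2 - 8*w + 7)/(w^2 - 9)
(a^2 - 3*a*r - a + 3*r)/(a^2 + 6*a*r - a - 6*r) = (a - 3*r)/(a + 6*r)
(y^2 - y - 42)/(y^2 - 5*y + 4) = (y^2 - y - 42)/(y^2 - 5*y + 4)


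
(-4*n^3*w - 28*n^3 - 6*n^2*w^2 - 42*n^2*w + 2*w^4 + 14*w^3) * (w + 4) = -4*n^3*w^2 - 44*n^3*w - 112*n^3 - 6*n^2*w^3 - 66*n^2*w^2 - 168*n^2*w + 2*w^5 + 22*w^4 + 56*w^3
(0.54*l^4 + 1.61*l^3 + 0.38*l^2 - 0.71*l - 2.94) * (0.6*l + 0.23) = 0.324*l^5 + 1.0902*l^4 + 0.5983*l^3 - 0.3386*l^2 - 1.9273*l - 0.6762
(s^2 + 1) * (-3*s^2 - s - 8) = -3*s^4 - s^3 - 11*s^2 - s - 8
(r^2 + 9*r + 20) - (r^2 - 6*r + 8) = 15*r + 12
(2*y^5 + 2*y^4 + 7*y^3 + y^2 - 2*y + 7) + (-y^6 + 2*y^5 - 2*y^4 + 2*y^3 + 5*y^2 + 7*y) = -y^6 + 4*y^5 + 9*y^3 + 6*y^2 + 5*y + 7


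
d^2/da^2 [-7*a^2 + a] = -14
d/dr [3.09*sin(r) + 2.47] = 3.09*cos(r)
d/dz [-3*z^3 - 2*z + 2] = -9*z^2 - 2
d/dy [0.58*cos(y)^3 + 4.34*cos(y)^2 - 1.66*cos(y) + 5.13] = (-1.74*cos(y)^2 - 8.68*cos(y) + 1.66)*sin(y)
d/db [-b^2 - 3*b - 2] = -2*b - 3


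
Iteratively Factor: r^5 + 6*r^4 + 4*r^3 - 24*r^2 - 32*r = (r - 2)*(r^4 + 8*r^3 + 20*r^2 + 16*r) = (r - 2)*(r + 2)*(r^3 + 6*r^2 + 8*r) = r*(r - 2)*(r + 2)*(r^2 + 6*r + 8) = r*(r - 2)*(r + 2)*(r + 4)*(r + 2)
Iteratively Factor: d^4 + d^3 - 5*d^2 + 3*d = (d + 3)*(d^3 - 2*d^2 + d) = (d - 1)*(d + 3)*(d^2 - d) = (d - 1)^2*(d + 3)*(d)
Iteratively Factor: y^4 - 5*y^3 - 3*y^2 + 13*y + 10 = (y + 1)*(y^3 - 6*y^2 + 3*y + 10) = (y + 1)^2*(y^2 - 7*y + 10) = (y - 5)*(y + 1)^2*(y - 2)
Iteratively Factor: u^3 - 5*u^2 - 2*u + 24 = (u - 4)*(u^2 - u - 6) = (u - 4)*(u + 2)*(u - 3)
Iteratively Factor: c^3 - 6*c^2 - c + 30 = (c - 3)*(c^2 - 3*c - 10) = (c - 5)*(c - 3)*(c + 2)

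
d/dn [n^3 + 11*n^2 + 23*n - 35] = 3*n^2 + 22*n + 23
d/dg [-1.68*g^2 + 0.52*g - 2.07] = 0.52 - 3.36*g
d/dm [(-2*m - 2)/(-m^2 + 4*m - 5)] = 2*(m^2 - 4*m - 2*(m - 2)*(m + 1) + 5)/(m^2 - 4*m + 5)^2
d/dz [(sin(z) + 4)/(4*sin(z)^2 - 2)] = (-16*sin(z) + cos(2*z) - 2)*cos(z)/(2*cos(2*z)^2)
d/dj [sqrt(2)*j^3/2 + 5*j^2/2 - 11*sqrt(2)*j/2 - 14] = 3*sqrt(2)*j^2/2 + 5*j - 11*sqrt(2)/2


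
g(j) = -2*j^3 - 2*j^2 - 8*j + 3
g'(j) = -6*j^2 - 4*j - 8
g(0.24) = 0.94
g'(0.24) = -9.31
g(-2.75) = 51.47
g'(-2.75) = -42.38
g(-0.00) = 3.00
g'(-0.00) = -8.00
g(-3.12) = 69.23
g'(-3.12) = -53.93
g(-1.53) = 17.72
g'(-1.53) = -15.93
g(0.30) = 0.37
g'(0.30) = -9.74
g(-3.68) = 105.03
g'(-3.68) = -74.53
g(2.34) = -52.30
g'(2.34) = -50.21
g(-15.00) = 6423.00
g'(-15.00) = -1298.00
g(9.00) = -1689.00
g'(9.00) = -530.00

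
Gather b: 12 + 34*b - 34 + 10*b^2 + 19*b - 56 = 10*b^2 + 53*b - 78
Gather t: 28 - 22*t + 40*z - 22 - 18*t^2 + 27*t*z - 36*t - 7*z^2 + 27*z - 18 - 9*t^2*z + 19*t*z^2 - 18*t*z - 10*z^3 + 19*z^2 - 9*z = t^2*(-9*z - 18) + t*(19*z^2 + 9*z - 58) - 10*z^3 + 12*z^2 + 58*z - 12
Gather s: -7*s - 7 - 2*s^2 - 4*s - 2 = -2*s^2 - 11*s - 9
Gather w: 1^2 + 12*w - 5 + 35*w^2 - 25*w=35*w^2 - 13*w - 4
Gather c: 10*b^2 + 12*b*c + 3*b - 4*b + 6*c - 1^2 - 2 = 10*b^2 - b + c*(12*b + 6) - 3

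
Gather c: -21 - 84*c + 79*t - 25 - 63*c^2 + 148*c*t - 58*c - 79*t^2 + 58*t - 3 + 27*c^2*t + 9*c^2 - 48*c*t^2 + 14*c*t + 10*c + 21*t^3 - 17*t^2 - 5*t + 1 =c^2*(27*t - 54) + c*(-48*t^2 + 162*t - 132) + 21*t^3 - 96*t^2 + 132*t - 48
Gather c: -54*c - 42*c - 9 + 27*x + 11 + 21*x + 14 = -96*c + 48*x + 16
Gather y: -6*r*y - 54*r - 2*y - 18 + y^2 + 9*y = -54*r + y^2 + y*(7 - 6*r) - 18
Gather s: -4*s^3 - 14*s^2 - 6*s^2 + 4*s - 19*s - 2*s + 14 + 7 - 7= -4*s^3 - 20*s^2 - 17*s + 14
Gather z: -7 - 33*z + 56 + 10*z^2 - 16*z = 10*z^2 - 49*z + 49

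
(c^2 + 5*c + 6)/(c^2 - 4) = (c + 3)/(c - 2)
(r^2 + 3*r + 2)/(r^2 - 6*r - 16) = (r + 1)/(r - 8)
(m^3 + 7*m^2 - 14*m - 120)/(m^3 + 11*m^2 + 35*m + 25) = (m^2 + 2*m - 24)/(m^2 + 6*m + 5)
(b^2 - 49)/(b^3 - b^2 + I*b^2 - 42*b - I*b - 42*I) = (b + 7)/(b^2 + b*(6 + I) + 6*I)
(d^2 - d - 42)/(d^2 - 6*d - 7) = (d + 6)/(d + 1)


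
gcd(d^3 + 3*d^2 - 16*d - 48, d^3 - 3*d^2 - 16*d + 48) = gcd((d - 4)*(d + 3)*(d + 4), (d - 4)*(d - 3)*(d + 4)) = d^2 - 16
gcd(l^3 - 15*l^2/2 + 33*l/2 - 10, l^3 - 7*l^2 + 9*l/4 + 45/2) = l - 5/2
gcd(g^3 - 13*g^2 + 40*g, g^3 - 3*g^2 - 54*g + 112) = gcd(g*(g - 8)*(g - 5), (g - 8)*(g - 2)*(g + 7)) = g - 8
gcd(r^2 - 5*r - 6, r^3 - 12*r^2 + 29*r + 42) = r^2 - 5*r - 6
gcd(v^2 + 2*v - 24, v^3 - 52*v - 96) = v + 6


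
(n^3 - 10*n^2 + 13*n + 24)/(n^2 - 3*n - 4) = (n^2 - 11*n + 24)/(n - 4)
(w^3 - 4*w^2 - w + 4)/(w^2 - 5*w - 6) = (w^2 - 5*w + 4)/(w - 6)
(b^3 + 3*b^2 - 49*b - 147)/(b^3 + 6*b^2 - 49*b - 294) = (b + 3)/(b + 6)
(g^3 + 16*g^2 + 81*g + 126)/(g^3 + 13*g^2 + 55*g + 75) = (g^2 + 13*g + 42)/(g^2 + 10*g + 25)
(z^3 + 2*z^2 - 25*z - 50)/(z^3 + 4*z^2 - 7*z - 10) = (z^2 - 3*z - 10)/(z^2 - z - 2)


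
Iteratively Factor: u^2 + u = (u)*(u + 1)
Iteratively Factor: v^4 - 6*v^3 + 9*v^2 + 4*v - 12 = (v - 3)*(v^3 - 3*v^2 + 4) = (v - 3)*(v + 1)*(v^2 - 4*v + 4) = (v - 3)*(v - 2)*(v + 1)*(v - 2)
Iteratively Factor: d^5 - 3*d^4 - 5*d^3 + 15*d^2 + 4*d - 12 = (d - 2)*(d^4 - d^3 - 7*d^2 + d + 6) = (d - 3)*(d - 2)*(d^3 + 2*d^2 - d - 2) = (d - 3)*(d - 2)*(d - 1)*(d^2 + 3*d + 2) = (d - 3)*(d - 2)*(d - 1)*(d + 1)*(d + 2)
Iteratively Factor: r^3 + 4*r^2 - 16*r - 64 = (r + 4)*(r^2 - 16) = (r + 4)^2*(r - 4)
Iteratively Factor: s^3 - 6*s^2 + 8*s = (s - 4)*(s^2 - 2*s) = s*(s - 4)*(s - 2)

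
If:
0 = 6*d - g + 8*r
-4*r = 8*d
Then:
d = -r/2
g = 5*r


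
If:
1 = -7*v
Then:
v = -1/7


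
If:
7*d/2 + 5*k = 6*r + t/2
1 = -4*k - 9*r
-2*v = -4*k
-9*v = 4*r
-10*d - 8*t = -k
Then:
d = -7/33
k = 2/73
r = -9/73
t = 647/2409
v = 4/73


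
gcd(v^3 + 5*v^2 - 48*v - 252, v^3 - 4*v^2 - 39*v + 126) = v^2 - v - 42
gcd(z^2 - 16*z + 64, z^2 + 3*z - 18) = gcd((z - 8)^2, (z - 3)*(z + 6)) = 1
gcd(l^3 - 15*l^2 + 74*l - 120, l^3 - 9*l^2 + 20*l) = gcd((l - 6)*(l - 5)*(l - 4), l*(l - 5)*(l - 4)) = l^2 - 9*l + 20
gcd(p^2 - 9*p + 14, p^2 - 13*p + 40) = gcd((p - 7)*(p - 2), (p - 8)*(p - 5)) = 1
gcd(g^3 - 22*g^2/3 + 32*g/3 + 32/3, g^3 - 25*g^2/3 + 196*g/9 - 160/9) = g - 4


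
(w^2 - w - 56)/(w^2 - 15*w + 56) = (w + 7)/(w - 7)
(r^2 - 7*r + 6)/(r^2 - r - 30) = (r - 1)/(r + 5)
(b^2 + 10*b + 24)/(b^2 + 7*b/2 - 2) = 2*(b + 6)/(2*b - 1)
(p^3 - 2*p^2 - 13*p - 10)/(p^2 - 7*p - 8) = (p^2 - 3*p - 10)/(p - 8)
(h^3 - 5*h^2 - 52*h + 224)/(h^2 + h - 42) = (h^2 - 12*h + 32)/(h - 6)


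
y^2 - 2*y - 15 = (y - 5)*(y + 3)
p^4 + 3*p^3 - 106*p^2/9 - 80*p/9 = p*(p - 8/3)*(p + 2/3)*(p + 5)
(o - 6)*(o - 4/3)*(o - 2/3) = o^3 - 8*o^2 + 116*o/9 - 16/3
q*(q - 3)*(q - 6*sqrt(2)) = q^3 - 6*sqrt(2)*q^2 - 3*q^2 + 18*sqrt(2)*q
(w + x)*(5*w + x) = 5*w^2 + 6*w*x + x^2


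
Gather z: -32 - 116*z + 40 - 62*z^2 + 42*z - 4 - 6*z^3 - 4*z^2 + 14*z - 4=-6*z^3 - 66*z^2 - 60*z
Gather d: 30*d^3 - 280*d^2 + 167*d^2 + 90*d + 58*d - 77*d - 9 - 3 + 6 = 30*d^3 - 113*d^2 + 71*d - 6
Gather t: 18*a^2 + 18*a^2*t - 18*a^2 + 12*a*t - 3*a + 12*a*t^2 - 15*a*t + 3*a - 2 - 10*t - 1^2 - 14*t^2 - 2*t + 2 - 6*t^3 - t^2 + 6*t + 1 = -6*t^3 + t^2*(12*a - 15) + t*(18*a^2 - 3*a - 6)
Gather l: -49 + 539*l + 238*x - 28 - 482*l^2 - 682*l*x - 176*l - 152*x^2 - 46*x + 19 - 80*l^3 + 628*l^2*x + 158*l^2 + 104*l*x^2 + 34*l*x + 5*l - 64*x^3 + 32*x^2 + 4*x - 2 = -80*l^3 + l^2*(628*x - 324) + l*(104*x^2 - 648*x + 368) - 64*x^3 - 120*x^2 + 196*x - 60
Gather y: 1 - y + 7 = 8 - y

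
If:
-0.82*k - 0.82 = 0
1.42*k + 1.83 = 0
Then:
No Solution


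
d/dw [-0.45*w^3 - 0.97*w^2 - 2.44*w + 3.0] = -1.35*w^2 - 1.94*w - 2.44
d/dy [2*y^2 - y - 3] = 4*y - 1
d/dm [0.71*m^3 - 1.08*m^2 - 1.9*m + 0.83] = 2.13*m^2 - 2.16*m - 1.9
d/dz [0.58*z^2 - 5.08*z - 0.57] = 1.16*z - 5.08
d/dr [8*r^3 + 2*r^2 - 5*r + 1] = 24*r^2 + 4*r - 5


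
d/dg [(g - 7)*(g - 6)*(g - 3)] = 3*g^2 - 32*g + 81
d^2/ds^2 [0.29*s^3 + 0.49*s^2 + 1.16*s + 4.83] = 1.74*s + 0.98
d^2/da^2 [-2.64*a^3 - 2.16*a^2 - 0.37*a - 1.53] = -15.84*a - 4.32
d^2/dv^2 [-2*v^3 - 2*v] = -12*v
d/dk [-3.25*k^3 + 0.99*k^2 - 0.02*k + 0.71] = -9.75*k^2 + 1.98*k - 0.02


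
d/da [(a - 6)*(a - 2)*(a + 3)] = 3*a^2 - 10*a - 12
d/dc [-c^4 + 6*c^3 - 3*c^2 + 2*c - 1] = -4*c^3 + 18*c^2 - 6*c + 2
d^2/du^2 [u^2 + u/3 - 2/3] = 2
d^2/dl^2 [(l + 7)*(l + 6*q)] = 2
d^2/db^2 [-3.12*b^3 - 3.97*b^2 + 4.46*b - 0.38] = -18.72*b - 7.94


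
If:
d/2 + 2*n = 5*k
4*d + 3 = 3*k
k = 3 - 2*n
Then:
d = -2/5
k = 7/15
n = 19/15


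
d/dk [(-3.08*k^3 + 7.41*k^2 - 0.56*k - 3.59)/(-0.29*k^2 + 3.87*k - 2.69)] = (0.8932*k^4 - 23.8392*k^3 + 53.3699*k^2 - 41.948*k + 15.3997)/(0.0841*k^4 - 2.2446*k^3 + 16.5371*k^2 - 20.8206*k + 7.2361)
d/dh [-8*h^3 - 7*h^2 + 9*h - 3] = -24*h^2 - 14*h + 9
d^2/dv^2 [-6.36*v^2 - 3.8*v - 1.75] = -12.7200000000000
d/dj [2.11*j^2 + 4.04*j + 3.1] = 4.22*j + 4.04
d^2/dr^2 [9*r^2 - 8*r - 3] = 18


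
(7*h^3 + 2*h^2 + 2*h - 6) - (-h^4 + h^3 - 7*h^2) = h^4 + 6*h^3 + 9*h^2 + 2*h - 6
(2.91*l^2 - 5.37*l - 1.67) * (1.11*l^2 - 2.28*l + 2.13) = 3.2301*l^4 - 12.5955*l^3 + 16.5882*l^2 - 7.6305*l - 3.5571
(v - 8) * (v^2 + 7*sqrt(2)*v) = v^3 - 8*v^2 + 7*sqrt(2)*v^2 - 56*sqrt(2)*v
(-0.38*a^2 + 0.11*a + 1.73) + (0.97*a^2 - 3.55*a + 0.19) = 0.59*a^2 - 3.44*a + 1.92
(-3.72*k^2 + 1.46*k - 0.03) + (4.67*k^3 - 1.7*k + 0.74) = 4.67*k^3 - 3.72*k^2 - 0.24*k + 0.71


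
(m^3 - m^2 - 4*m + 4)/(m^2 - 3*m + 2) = m + 2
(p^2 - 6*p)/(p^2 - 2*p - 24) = p/(p + 4)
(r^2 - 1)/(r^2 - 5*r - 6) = (r - 1)/(r - 6)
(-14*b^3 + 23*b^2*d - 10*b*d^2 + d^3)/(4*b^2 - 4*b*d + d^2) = (-7*b^2 + 8*b*d - d^2)/(2*b - d)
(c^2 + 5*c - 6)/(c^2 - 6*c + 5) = (c + 6)/(c - 5)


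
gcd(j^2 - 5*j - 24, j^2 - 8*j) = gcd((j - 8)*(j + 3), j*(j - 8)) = j - 8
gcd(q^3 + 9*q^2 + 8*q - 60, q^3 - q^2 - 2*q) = q - 2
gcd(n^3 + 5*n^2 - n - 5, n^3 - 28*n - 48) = 1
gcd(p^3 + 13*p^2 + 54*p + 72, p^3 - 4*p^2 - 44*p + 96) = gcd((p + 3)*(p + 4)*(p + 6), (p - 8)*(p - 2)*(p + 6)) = p + 6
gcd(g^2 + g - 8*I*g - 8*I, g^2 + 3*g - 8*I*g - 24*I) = g - 8*I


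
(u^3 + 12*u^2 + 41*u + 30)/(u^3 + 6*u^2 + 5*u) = (u + 6)/u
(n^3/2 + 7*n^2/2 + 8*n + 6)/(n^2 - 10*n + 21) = (n^3 + 7*n^2 + 16*n + 12)/(2*(n^2 - 10*n + 21))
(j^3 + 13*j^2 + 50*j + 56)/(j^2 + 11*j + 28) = j + 2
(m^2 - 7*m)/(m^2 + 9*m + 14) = m*(m - 7)/(m^2 + 9*m + 14)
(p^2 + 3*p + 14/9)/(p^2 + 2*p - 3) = (p^2 + 3*p + 14/9)/(p^2 + 2*p - 3)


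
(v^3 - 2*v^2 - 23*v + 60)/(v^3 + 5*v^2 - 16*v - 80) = (v - 3)/(v + 4)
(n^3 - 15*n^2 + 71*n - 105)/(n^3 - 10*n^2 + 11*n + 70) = (n - 3)/(n + 2)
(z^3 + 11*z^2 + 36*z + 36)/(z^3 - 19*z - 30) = (z + 6)/(z - 5)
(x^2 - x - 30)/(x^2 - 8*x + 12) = (x + 5)/(x - 2)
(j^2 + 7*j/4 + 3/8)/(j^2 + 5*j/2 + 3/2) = (j + 1/4)/(j + 1)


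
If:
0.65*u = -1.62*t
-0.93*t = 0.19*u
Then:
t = 0.00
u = 0.00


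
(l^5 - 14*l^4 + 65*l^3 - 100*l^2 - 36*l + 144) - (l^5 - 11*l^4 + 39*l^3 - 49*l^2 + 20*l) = -3*l^4 + 26*l^3 - 51*l^2 - 56*l + 144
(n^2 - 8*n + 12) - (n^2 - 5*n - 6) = 18 - 3*n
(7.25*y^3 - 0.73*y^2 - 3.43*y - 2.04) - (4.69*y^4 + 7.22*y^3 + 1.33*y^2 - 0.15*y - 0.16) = -4.69*y^4 + 0.0300000000000002*y^3 - 2.06*y^2 - 3.28*y - 1.88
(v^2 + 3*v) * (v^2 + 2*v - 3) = v^4 + 5*v^3 + 3*v^2 - 9*v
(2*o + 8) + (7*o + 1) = 9*o + 9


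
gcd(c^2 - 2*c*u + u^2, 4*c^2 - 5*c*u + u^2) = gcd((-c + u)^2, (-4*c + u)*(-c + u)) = -c + u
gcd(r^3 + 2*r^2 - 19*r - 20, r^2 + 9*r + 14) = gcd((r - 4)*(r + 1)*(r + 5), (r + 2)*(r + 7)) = 1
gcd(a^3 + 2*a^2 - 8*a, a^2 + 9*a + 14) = 1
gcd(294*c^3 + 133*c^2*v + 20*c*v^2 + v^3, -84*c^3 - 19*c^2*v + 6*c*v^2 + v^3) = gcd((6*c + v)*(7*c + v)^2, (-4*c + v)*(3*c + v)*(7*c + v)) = 7*c + v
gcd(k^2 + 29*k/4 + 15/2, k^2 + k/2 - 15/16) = k + 5/4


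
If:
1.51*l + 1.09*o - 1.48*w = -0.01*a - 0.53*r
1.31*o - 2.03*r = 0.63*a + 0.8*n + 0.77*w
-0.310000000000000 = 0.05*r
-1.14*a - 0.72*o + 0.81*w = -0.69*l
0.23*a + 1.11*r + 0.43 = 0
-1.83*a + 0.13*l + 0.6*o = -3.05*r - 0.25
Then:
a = 28.05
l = 31.12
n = 67.11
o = 109.92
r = -6.20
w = 110.67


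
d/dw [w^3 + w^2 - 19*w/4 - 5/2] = 3*w^2 + 2*w - 19/4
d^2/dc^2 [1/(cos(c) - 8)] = (sin(c)^2 - 8*cos(c) + 1)/(cos(c) - 8)^3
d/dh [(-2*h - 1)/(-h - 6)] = 11/(h + 6)^2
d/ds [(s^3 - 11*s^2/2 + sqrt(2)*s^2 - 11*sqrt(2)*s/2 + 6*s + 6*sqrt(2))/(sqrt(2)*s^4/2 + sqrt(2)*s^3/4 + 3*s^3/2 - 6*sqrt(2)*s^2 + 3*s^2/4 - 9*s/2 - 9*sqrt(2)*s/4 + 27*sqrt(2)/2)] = 2*(-sqrt(2)*s^4 - 4*s^3 + 8*sqrt(2)*s^3 - 4*sqrt(2)*s^2 + 38*s^2 - 12*sqrt(2)*s + 32*s - 108 + 96*sqrt(2))/(2*s^6 + 8*s^5 + 6*sqrt(2)*s^5 - 19*s^4 + 24*sqrt(2)*s^4 - 108*s^3 - 30*sqrt(2)*s^3 - 216*sqrt(2)*s^2 + 54*s^2 - 216*sqrt(2)*s + 648*s + 648)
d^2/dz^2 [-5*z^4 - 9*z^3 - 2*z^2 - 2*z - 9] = -60*z^2 - 54*z - 4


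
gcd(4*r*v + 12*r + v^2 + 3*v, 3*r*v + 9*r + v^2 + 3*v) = v + 3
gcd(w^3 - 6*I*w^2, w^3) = w^2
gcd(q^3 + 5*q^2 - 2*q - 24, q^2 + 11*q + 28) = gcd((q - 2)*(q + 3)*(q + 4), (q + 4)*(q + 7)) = q + 4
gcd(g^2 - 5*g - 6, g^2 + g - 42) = g - 6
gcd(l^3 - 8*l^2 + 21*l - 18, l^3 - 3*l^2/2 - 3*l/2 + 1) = l - 2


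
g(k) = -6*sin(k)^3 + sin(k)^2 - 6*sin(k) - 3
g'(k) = -18*sin(k)^2*cos(k) + 2*sin(k)*cos(k) - 6*cos(k)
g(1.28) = -13.11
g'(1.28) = -5.91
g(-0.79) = 3.92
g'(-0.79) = -11.62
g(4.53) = 9.57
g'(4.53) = 4.60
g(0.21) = -4.26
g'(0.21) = -6.23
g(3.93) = 3.90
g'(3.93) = 11.61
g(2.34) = -9.02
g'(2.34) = 9.64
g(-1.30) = 9.08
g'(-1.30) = -6.59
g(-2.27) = 4.87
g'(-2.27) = 11.63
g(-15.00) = 2.97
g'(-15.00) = 11.33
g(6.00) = -1.11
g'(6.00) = -7.65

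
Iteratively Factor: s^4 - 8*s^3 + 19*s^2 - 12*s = (s - 3)*(s^3 - 5*s^2 + 4*s) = (s - 4)*(s - 3)*(s^2 - s) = s*(s - 4)*(s - 3)*(s - 1)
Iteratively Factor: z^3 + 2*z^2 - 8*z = (z + 4)*(z^2 - 2*z) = (z - 2)*(z + 4)*(z)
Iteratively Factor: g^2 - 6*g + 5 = (g - 1)*(g - 5)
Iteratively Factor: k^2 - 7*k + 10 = (k - 5)*(k - 2)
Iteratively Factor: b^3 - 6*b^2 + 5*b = (b - 5)*(b^2 - b) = b*(b - 5)*(b - 1)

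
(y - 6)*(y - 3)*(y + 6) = y^3 - 3*y^2 - 36*y + 108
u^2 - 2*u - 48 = (u - 8)*(u + 6)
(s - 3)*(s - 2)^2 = s^3 - 7*s^2 + 16*s - 12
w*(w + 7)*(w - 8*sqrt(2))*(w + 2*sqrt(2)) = w^4 - 6*sqrt(2)*w^3 + 7*w^3 - 42*sqrt(2)*w^2 - 32*w^2 - 224*w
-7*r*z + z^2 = z*(-7*r + z)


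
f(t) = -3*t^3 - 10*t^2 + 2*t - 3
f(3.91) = -327.39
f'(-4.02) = -63.04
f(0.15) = -2.94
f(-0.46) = -5.74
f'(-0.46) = 9.30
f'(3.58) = -184.95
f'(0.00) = 2.00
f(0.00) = -3.00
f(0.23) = -3.11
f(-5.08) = 122.07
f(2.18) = -77.24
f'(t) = -9*t^2 - 20*t + 2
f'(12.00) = -1534.00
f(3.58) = -261.65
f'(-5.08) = -128.66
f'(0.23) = -3.08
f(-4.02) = 22.25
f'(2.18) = -84.37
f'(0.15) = -1.20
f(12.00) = -6603.00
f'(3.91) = -213.79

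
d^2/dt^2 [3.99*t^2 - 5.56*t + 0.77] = 7.98000000000000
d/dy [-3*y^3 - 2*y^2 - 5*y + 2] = -9*y^2 - 4*y - 5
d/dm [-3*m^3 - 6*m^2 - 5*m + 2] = -9*m^2 - 12*m - 5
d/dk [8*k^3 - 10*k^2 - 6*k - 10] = 24*k^2 - 20*k - 6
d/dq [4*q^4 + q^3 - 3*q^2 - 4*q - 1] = 16*q^3 + 3*q^2 - 6*q - 4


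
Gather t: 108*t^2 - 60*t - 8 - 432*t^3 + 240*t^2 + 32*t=-432*t^3 + 348*t^2 - 28*t - 8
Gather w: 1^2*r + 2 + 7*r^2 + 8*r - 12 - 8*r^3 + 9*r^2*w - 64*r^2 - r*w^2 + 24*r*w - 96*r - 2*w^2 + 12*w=-8*r^3 - 57*r^2 - 87*r + w^2*(-r - 2) + w*(9*r^2 + 24*r + 12) - 10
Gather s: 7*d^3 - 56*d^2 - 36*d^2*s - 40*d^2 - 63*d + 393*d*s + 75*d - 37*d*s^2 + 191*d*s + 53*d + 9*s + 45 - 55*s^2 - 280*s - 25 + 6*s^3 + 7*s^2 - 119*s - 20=7*d^3 - 96*d^2 + 65*d + 6*s^3 + s^2*(-37*d - 48) + s*(-36*d^2 + 584*d - 390)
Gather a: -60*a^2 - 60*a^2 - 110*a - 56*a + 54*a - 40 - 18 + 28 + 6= -120*a^2 - 112*a - 24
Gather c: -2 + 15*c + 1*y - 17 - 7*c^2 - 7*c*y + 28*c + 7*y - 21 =-7*c^2 + c*(43 - 7*y) + 8*y - 40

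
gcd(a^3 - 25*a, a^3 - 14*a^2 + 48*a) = a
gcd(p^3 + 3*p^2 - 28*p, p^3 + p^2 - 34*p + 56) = p^2 + 3*p - 28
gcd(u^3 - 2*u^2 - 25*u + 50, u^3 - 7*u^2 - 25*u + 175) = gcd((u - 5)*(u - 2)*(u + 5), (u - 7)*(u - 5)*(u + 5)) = u^2 - 25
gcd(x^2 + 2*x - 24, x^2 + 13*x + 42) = x + 6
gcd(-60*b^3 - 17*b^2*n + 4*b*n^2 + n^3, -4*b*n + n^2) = 4*b - n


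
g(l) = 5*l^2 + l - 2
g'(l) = 10*l + 1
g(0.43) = -0.65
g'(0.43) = 5.30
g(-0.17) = -2.03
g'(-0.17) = -0.70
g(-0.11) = -2.05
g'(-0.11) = -0.10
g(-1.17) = 3.67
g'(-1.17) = -10.70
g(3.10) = 49.15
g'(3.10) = 32.00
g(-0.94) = 1.48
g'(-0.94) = -8.40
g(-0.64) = -0.59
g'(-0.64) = -5.40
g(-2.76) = 33.33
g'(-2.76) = -26.60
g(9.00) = 412.00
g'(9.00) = 91.00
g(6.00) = 184.00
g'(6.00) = 61.00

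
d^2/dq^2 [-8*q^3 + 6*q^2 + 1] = 12 - 48*q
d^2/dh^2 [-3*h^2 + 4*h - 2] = -6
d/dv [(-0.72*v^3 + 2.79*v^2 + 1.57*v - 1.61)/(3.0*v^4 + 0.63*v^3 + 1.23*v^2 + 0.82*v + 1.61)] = (2.16*v^6 - 16.74*v^5 - 16.7733*v^4 + 16.161*v^3 - 0.0780000000000003*v^2 + 12.9444*v + 3.8479)/(9.0*v^8 + 3.78*v^7 + 7.7769*v^6 + 6.4698*v^5 + 12.2061*v^4 + 4.0458*v^3 + 4.633*v^2 + 2.6404*v + 2.5921)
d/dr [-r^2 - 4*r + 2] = -2*r - 4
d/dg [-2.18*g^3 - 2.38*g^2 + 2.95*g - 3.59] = -6.54*g^2 - 4.76*g + 2.95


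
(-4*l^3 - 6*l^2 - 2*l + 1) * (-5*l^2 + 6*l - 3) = 20*l^5 + 6*l^4 - 14*l^3 + l^2 + 12*l - 3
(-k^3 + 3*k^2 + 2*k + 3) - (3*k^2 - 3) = -k^3 + 2*k + 6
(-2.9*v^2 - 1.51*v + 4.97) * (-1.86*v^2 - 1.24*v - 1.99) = 5.394*v^4 + 6.4046*v^3 - 1.6008*v^2 - 3.1579*v - 9.8903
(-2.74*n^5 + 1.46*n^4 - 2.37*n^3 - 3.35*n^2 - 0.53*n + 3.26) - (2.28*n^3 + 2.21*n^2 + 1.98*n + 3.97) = -2.74*n^5 + 1.46*n^4 - 4.65*n^3 - 5.56*n^2 - 2.51*n - 0.71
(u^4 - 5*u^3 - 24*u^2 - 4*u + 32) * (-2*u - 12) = -2*u^5 - 2*u^4 + 108*u^3 + 296*u^2 - 16*u - 384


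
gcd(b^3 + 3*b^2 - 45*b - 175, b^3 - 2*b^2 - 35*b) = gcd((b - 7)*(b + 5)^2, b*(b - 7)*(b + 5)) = b^2 - 2*b - 35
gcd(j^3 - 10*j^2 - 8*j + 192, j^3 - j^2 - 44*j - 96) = j^2 - 4*j - 32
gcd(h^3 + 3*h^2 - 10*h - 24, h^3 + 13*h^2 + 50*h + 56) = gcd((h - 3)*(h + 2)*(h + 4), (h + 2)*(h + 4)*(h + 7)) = h^2 + 6*h + 8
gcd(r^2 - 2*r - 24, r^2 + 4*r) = r + 4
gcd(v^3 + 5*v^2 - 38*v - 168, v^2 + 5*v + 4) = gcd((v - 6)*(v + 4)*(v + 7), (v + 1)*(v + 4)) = v + 4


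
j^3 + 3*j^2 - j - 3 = (j - 1)*(j + 1)*(j + 3)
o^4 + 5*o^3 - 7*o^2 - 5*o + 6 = (o - 1)^2*(o + 1)*(o + 6)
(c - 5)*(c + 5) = c^2 - 25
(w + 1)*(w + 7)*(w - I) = w^3 + 8*w^2 - I*w^2 + 7*w - 8*I*w - 7*I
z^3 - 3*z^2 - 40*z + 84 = (z - 7)*(z - 2)*(z + 6)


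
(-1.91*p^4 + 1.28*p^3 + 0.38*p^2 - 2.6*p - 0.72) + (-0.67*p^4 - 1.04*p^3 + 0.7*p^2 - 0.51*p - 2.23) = -2.58*p^4 + 0.24*p^3 + 1.08*p^2 - 3.11*p - 2.95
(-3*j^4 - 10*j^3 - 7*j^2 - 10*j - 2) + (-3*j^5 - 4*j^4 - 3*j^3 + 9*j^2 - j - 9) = -3*j^5 - 7*j^4 - 13*j^3 + 2*j^2 - 11*j - 11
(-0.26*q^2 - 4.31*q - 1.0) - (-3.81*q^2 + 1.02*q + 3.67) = 3.55*q^2 - 5.33*q - 4.67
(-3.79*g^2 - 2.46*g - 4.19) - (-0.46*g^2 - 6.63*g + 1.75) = -3.33*g^2 + 4.17*g - 5.94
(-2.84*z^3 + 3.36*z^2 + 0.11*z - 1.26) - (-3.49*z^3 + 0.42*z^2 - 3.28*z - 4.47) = 0.65*z^3 + 2.94*z^2 + 3.39*z + 3.21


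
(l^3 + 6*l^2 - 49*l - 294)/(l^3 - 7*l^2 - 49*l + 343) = (l + 6)/(l - 7)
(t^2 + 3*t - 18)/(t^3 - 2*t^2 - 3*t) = (t + 6)/(t*(t + 1))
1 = 1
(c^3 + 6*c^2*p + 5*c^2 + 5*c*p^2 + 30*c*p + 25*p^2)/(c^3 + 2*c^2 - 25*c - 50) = (c^2 + 6*c*p + 5*p^2)/(c^2 - 3*c - 10)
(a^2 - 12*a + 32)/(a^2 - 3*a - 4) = (a - 8)/(a + 1)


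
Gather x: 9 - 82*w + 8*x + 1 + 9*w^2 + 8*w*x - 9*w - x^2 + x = 9*w^2 - 91*w - x^2 + x*(8*w + 9) + 10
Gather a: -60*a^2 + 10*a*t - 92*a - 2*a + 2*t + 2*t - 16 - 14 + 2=-60*a^2 + a*(10*t - 94) + 4*t - 28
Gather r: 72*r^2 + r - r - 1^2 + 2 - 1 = 72*r^2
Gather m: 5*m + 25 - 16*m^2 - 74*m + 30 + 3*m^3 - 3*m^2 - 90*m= 3*m^3 - 19*m^2 - 159*m + 55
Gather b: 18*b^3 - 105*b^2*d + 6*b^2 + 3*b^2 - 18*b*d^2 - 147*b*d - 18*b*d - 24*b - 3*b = 18*b^3 + b^2*(9 - 105*d) + b*(-18*d^2 - 165*d - 27)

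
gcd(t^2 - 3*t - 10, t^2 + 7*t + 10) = t + 2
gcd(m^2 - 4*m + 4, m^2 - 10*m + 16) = m - 2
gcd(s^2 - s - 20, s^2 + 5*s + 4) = s + 4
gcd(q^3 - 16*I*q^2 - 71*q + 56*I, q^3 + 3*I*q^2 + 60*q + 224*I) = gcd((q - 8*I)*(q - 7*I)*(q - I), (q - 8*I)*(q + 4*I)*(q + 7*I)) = q - 8*I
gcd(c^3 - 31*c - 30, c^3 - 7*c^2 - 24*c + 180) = c^2 - c - 30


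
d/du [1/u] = -1/u^2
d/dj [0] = 0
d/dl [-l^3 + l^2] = l*(2 - 3*l)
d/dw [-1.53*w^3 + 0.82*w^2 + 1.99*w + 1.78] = -4.59*w^2 + 1.64*w + 1.99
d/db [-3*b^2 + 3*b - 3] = 3 - 6*b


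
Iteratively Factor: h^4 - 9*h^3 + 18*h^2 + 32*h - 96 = (h - 4)*(h^3 - 5*h^2 - 2*h + 24) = (h - 4)*(h - 3)*(h^2 - 2*h - 8) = (h - 4)^2*(h - 3)*(h + 2)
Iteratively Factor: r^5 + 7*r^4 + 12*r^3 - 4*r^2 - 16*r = (r)*(r^4 + 7*r^3 + 12*r^2 - 4*r - 16) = r*(r + 2)*(r^3 + 5*r^2 + 2*r - 8) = r*(r - 1)*(r + 2)*(r^2 + 6*r + 8) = r*(r - 1)*(r + 2)*(r + 4)*(r + 2)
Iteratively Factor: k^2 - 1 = (k + 1)*(k - 1)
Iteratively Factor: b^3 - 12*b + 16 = (b - 2)*(b^2 + 2*b - 8) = (b - 2)*(b + 4)*(b - 2)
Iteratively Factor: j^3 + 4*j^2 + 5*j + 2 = (j + 2)*(j^2 + 2*j + 1) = (j + 1)*(j + 2)*(j + 1)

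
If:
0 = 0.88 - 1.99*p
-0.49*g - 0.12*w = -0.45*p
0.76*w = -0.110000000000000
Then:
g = 0.44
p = 0.44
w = -0.14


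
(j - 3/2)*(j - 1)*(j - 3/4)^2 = j^4 - 4*j^3 + 93*j^2/16 - 117*j/32 + 27/32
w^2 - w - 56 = (w - 8)*(w + 7)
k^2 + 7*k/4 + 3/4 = (k + 3/4)*(k + 1)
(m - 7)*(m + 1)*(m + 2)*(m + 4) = m^4 - 35*m^2 - 90*m - 56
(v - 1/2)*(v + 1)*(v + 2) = v^3 + 5*v^2/2 + v/2 - 1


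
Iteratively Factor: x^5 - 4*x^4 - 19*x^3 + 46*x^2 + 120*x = (x)*(x^4 - 4*x^3 - 19*x^2 + 46*x + 120) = x*(x + 3)*(x^3 - 7*x^2 + 2*x + 40) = x*(x - 4)*(x + 3)*(x^2 - 3*x - 10) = x*(x - 5)*(x - 4)*(x + 3)*(x + 2)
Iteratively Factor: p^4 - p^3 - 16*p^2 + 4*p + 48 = (p - 4)*(p^3 + 3*p^2 - 4*p - 12) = (p - 4)*(p + 3)*(p^2 - 4) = (p - 4)*(p + 2)*(p + 3)*(p - 2)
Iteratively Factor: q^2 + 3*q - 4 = (q - 1)*(q + 4)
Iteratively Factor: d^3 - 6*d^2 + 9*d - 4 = (d - 4)*(d^2 - 2*d + 1) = (d - 4)*(d - 1)*(d - 1)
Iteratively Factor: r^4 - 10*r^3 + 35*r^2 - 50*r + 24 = (r - 4)*(r^3 - 6*r^2 + 11*r - 6) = (r - 4)*(r - 1)*(r^2 - 5*r + 6) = (r - 4)*(r - 2)*(r - 1)*(r - 3)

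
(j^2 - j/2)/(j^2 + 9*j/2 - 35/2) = j*(2*j - 1)/(2*j^2 + 9*j - 35)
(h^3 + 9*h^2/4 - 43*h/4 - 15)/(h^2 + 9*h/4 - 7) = (4*h^2 - 7*h - 15)/(4*h - 7)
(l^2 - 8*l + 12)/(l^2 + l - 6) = (l - 6)/(l + 3)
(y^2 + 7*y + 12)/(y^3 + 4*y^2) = (y + 3)/y^2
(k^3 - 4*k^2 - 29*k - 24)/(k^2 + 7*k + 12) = (k^2 - 7*k - 8)/(k + 4)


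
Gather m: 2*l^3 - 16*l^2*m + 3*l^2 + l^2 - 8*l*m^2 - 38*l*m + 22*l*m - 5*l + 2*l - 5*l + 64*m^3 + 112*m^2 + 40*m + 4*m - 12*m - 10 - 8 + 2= 2*l^3 + 4*l^2 - 8*l + 64*m^3 + m^2*(112 - 8*l) + m*(-16*l^2 - 16*l + 32) - 16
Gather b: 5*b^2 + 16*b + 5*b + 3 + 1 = 5*b^2 + 21*b + 4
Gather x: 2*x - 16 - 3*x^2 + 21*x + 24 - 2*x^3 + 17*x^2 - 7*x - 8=-2*x^3 + 14*x^2 + 16*x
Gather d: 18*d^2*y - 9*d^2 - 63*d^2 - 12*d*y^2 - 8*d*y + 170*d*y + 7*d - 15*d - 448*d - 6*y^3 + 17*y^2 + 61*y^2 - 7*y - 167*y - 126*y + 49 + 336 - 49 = d^2*(18*y - 72) + d*(-12*y^2 + 162*y - 456) - 6*y^3 + 78*y^2 - 300*y + 336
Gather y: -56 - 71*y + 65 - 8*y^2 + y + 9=-8*y^2 - 70*y + 18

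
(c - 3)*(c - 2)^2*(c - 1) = c^4 - 8*c^3 + 23*c^2 - 28*c + 12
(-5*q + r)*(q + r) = -5*q^2 - 4*q*r + r^2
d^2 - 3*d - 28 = (d - 7)*(d + 4)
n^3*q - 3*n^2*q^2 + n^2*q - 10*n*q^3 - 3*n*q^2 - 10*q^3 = (n - 5*q)*(n + 2*q)*(n*q + q)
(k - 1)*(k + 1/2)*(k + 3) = k^3 + 5*k^2/2 - 2*k - 3/2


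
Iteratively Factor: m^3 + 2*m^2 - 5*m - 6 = (m + 3)*(m^2 - m - 2) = (m - 2)*(m + 3)*(m + 1)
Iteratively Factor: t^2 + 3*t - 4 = (t + 4)*(t - 1)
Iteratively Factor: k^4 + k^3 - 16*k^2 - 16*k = (k + 1)*(k^3 - 16*k) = (k + 1)*(k + 4)*(k^2 - 4*k) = (k - 4)*(k + 1)*(k + 4)*(k)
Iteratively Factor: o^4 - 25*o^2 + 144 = (o - 3)*(o^3 + 3*o^2 - 16*o - 48) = (o - 3)*(o + 4)*(o^2 - o - 12) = (o - 3)*(o + 3)*(o + 4)*(o - 4)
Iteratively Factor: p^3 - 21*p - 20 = (p + 1)*(p^2 - p - 20) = (p - 5)*(p + 1)*(p + 4)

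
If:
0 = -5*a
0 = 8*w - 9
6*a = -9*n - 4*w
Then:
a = 0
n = -1/2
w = 9/8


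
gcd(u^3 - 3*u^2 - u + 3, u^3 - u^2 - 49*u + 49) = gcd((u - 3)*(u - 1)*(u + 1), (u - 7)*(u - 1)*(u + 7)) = u - 1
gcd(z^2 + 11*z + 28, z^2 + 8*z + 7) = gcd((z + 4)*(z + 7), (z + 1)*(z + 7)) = z + 7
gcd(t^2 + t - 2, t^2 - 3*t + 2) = t - 1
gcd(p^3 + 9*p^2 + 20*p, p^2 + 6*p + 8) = p + 4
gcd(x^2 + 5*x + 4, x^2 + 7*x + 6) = x + 1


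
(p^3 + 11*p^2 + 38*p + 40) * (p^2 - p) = p^5 + 10*p^4 + 27*p^3 + 2*p^2 - 40*p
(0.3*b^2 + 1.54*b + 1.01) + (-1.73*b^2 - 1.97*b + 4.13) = -1.43*b^2 - 0.43*b + 5.14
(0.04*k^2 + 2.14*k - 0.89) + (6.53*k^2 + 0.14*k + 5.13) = 6.57*k^2 + 2.28*k + 4.24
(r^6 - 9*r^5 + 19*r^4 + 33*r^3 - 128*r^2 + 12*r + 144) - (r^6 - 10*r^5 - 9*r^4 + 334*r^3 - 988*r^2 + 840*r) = r^5 + 28*r^4 - 301*r^3 + 860*r^2 - 828*r + 144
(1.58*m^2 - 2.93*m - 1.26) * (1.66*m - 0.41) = 2.6228*m^3 - 5.5116*m^2 - 0.8903*m + 0.5166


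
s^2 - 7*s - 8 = (s - 8)*(s + 1)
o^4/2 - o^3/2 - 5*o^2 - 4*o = o*(o/2 + 1)*(o - 4)*(o + 1)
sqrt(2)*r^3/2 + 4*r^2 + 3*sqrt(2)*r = r*(r + 3*sqrt(2))*(sqrt(2)*r/2 + 1)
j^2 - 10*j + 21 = (j - 7)*(j - 3)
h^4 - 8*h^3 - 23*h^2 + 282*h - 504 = (h - 7)*(h - 4)*(h - 3)*(h + 6)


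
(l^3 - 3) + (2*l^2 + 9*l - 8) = l^3 + 2*l^2 + 9*l - 11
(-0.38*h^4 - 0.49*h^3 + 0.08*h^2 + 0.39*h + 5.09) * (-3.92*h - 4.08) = 1.4896*h^5 + 3.4712*h^4 + 1.6856*h^3 - 1.8552*h^2 - 21.544*h - 20.7672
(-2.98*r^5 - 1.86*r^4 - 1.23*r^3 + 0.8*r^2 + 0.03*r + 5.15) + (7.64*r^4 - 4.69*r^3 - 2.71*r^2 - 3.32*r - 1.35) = -2.98*r^5 + 5.78*r^4 - 5.92*r^3 - 1.91*r^2 - 3.29*r + 3.8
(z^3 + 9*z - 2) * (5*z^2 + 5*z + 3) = 5*z^5 + 5*z^4 + 48*z^3 + 35*z^2 + 17*z - 6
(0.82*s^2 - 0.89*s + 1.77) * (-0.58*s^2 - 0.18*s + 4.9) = -0.4756*s^4 + 0.3686*s^3 + 3.1516*s^2 - 4.6796*s + 8.673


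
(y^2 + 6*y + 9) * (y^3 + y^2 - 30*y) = y^5 + 7*y^4 - 15*y^3 - 171*y^2 - 270*y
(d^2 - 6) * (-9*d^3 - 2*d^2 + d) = -9*d^5 - 2*d^4 + 55*d^3 + 12*d^2 - 6*d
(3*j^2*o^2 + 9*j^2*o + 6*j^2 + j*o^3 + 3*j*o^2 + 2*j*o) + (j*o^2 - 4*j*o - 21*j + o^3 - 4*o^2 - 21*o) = 3*j^2*o^2 + 9*j^2*o + 6*j^2 + j*o^3 + 4*j*o^2 - 2*j*o - 21*j + o^3 - 4*o^2 - 21*o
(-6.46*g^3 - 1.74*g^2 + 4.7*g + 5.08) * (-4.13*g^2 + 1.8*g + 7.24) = 26.6798*g^5 - 4.4418*g^4 - 69.3134*g^3 - 25.118*g^2 + 43.172*g + 36.7792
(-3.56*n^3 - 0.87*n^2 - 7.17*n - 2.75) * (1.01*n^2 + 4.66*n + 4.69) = -3.5956*n^5 - 17.4683*n^4 - 27.9923*n^3 - 40.27*n^2 - 46.4423*n - 12.8975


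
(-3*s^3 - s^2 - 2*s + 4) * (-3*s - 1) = 9*s^4 + 6*s^3 + 7*s^2 - 10*s - 4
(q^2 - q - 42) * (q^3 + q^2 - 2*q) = q^5 - 45*q^3 - 40*q^2 + 84*q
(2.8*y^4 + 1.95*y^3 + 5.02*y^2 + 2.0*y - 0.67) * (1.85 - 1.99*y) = -5.572*y^5 + 1.2995*y^4 - 6.3823*y^3 + 5.307*y^2 + 5.0333*y - 1.2395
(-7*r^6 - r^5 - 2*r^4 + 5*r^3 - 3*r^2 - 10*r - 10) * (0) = 0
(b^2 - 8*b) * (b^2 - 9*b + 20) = b^4 - 17*b^3 + 92*b^2 - 160*b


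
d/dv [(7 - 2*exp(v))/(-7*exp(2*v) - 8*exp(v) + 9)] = (-14*exp(2*v) + 98*exp(v) + 38)*exp(v)/(49*exp(4*v) + 112*exp(3*v) - 62*exp(2*v) - 144*exp(v) + 81)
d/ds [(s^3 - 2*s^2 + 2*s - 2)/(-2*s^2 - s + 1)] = s*(-2*s^3 - 2*s^2 + 9*s - 12)/(4*s^4 + 4*s^3 - 3*s^2 - 2*s + 1)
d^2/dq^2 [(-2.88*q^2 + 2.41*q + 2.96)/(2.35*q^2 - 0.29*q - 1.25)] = (22.69301*q^3 + 47.3196*q^2 + 30.37281*q + 7.140622)/(12.977875*q^6 - 4.804575*q^5 - 20.11647*q^4 + 5.086861*q^3 + 10.70025*q^2 - 1.359375*q - 1.953125)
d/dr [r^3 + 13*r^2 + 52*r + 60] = 3*r^2 + 26*r + 52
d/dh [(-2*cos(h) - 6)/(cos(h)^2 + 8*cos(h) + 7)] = 2*(sin(h)^2 - 6*cos(h) - 18)*sin(h)/(cos(h)^2 + 8*cos(h) + 7)^2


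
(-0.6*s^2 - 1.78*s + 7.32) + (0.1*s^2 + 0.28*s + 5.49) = -0.5*s^2 - 1.5*s + 12.81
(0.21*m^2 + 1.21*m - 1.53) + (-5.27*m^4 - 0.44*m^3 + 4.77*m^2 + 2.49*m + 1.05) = -5.27*m^4 - 0.44*m^3 + 4.98*m^2 + 3.7*m - 0.48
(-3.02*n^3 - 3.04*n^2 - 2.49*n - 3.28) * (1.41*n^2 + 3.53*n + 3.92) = -4.2582*n^5 - 14.947*n^4 - 26.0805*n^3 - 25.3313*n^2 - 21.3392*n - 12.8576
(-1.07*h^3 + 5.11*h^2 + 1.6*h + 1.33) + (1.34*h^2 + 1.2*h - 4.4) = -1.07*h^3 + 6.45*h^2 + 2.8*h - 3.07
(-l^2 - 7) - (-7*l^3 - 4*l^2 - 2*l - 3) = 7*l^3 + 3*l^2 + 2*l - 4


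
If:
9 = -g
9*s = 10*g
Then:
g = -9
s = -10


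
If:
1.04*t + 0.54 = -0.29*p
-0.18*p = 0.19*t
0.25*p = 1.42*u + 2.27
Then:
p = 0.78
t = -0.74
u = -1.46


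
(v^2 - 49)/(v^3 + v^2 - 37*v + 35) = (v - 7)/(v^2 - 6*v + 5)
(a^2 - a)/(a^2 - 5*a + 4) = a/(a - 4)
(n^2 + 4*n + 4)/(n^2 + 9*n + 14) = (n + 2)/(n + 7)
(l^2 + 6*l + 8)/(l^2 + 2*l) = (l + 4)/l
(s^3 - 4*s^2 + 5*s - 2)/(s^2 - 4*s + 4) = (s^2 - 2*s + 1)/(s - 2)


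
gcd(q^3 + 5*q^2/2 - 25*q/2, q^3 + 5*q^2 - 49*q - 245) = q + 5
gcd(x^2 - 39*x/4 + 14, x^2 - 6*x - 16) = x - 8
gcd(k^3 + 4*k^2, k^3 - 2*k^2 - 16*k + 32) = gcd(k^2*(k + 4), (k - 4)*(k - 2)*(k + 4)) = k + 4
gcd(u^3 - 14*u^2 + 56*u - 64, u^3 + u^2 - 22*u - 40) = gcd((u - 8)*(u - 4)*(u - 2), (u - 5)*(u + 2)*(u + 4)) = 1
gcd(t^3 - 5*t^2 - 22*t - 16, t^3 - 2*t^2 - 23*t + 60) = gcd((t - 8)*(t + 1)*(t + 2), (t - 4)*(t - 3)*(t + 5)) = 1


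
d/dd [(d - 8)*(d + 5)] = 2*d - 3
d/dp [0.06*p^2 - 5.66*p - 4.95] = 0.12*p - 5.66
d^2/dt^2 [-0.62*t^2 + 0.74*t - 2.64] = -1.24000000000000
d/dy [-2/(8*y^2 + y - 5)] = 2*(16*y + 1)/(8*y^2 + y - 5)^2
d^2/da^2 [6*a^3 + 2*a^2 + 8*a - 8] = 36*a + 4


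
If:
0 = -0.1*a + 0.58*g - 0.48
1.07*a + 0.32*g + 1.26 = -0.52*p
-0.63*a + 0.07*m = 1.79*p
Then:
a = -0.462151394422311*p - 1.35519460619062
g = 0.593931964449893 - 0.0796812749003984*p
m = 21.4120660216278*p - 12.1967514557156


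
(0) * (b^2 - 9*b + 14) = 0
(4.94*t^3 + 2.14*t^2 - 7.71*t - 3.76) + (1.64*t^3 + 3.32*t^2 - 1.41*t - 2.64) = 6.58*t^3 + 5.46*t^2 - 9.12*t - 6.4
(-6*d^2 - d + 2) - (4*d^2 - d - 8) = 10 - 10*d^2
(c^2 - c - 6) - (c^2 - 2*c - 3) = c - 3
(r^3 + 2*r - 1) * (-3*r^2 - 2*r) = -3*r^5 - 2*r^4 - 6*r^3 - r^2 + 2*r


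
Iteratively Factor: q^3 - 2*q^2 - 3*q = (q + 1)*(q^2 - 3*q) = q*(q + 1)*(q - 3)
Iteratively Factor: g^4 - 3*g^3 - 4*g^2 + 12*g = (g - 3)*(g^3 - 4*g) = g*(g - 3)*(g^2 - 4) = g*(g - 3)*(g - 2)*(g + 2)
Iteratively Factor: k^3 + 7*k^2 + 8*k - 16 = (k - 1)*(k^2 + 8*k + 16) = (k - 1)*(k + 4)*(k + 4)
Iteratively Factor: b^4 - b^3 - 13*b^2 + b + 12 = (b - 1)*(b^3 - 13*b - 12) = (b - 4)*(b - 1)*(b^2 + 4*b + 3) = (b - 4)*(b - 1)*(b + 1)*(b + 3)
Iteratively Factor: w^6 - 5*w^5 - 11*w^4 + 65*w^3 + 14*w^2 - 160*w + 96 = (w - 1)*(w^5 - 4*w^4 - 15*w^3 + 50*w^2 + 64*w - 96) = (w - 1)*(w + 3)*(w^4 - 7*w^3 + 6*w^2 + 32*w - 32) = (w - 4)*(w - 1)*(w + 3)*(w^3 - 3*w^2 - 6*w + 8) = (w - 4)*(w - 1)^2*(w + 3)*(w^2 - 2*w - 8) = (w - 4)*(w - 1)^2*(w + 2)*(w + 3)*(w - 4)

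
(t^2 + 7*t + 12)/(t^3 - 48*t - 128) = (t + 3)/(t^2 - 4*t - 32)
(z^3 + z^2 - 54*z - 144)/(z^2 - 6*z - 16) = (z^2 + 9*z + 18)/(z + 2)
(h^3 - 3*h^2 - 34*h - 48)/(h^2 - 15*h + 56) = (h^2 + 5*h + 6)/(h - 7)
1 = 1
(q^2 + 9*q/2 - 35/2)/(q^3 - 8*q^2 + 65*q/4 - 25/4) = 2*(q + 7)/(2*q^2 - 11*q + 5)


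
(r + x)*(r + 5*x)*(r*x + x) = r^3*x + 6*r^2*x^2 + r^2*x + 5*r*x^3 + 6*r*x^2 + 5*x^3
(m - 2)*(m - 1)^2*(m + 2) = m^4 - 2*m^3 - 3*m^2 + 8*m - 4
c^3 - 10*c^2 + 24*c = c*(c - 6)*(c - 4)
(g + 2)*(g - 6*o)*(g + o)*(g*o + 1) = g^4*o - 5*g^3*o^2 + 2*g^3*o + g^3 - 6*g^2*o^3 - 10*g^2*o^2 - 5*g^2*o + 2*g^2 - 12*g*o^3 - 6*g*o^2 - 10*g*o - 12*o^2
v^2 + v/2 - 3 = (v - 3/2)*(v + 2)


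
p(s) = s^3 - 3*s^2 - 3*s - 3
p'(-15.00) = 762.00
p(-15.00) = -4008.00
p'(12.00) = 357.00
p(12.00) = 1257.00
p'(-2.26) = 25.88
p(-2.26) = -23.09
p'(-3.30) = 49.47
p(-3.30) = -61.71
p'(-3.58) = 56.93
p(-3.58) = -76.59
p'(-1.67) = 15.39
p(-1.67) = -11.01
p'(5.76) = 61.97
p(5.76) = 71.29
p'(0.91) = -5.98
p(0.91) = -7.46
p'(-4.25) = 76.69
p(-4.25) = -121.20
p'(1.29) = -5.75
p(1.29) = -9.72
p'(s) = 3*s^2 - 6*s - 3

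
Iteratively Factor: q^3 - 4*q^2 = (q)*(q^2 - 4*q) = q*(q - 4)*(q)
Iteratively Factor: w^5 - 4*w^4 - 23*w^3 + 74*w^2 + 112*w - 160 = (w - 4)*(w^4 - 23*w^2 - 18*w + 40) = (w - 4)*(w + 4)*(w^3 - 4*w^2 - 7*w + 10) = (w - 4)*(w + 2)*(w + 4)*(w^2 - 6*w + 5) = (w - 4)*(w - 1)*(w + 2)*(w + 4)*(w - 5)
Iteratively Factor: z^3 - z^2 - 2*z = (z - 2)*(z^2 + z) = (z - 2)*(z + 1)*(z)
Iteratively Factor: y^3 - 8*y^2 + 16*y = (y)*(y^2 - 8*y + 16) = y*(y - 4)*(y - 4)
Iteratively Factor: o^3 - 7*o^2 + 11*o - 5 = (o - 5)*(o^2 - 2*o + 1) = (o - 5)*(o - 1)*(o - 1)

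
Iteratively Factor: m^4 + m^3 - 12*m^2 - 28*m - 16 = (m - 4)*(m^3 + 5*m^2 + 8*m + 4) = (m - 4)*(m + 2)*(m^2 + 3*m + 2) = (m - 4)*(m + 1)*(m + 2)*(m + 2)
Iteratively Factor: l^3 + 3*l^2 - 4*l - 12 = (l - 2)*(l^2 + 5*l + 6) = (l - 2)*(l + 2)*(l + 3)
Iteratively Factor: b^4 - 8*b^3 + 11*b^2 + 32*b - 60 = (b - 5)*(b^3 - 3*b^2 - 4*b + 12) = (b - 5)*(b - 2)*(b^2 - b - 6) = (b - 5)*(b - 3)*(b - 2)*(b + 2)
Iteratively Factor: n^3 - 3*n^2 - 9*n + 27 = (n + 3)*(n^2 - 6*n + 9) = (n - 3)*(n + 3)*(n - 3)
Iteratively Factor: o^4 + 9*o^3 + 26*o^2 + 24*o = (o + 3)*(o^3 + 6*o^2 + 8*o) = o*(o + 3)*(o^2 + 6*o + 8) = o*(o + 2)*(o + 3)*(o + 4)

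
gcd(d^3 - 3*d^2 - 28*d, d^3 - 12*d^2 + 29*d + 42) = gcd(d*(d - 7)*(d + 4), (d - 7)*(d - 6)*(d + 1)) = d - 7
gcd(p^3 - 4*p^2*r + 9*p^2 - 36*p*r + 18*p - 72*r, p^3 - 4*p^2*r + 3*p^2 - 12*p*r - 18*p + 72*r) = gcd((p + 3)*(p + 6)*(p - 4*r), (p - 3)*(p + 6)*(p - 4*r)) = p^2 - 4*p*r + 6*p - 24*r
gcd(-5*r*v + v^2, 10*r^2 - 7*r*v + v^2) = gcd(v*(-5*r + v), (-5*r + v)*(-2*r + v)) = 5*r - v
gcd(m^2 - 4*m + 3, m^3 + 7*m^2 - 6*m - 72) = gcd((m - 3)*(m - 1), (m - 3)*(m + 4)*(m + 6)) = m - 3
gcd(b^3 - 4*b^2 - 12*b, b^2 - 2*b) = b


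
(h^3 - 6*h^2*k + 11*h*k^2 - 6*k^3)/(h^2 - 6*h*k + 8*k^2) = (h^2 - 4*h*k + 3*k^2)/(h - 4*k)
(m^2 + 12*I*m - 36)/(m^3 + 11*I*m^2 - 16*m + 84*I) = (m + 6*I)/(m^2 + 5*I*m + 14)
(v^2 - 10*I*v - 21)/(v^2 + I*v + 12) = (v - 7*I)/(v + 4*I)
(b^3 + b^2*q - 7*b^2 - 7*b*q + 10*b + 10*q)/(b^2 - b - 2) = (b^2 + b*q - 5*b - 5*q)/(b + 1)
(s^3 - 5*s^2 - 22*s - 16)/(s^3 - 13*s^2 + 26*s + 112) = (s + 1)/(s - 7)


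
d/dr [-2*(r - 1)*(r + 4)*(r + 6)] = -6*r^2 - 36*r - 28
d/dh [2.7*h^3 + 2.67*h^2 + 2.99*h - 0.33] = 8.1*h^2 + 5.34*h + 2.99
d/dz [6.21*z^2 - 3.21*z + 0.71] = 12.42*z - 3.21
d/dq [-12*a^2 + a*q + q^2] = a + 2*q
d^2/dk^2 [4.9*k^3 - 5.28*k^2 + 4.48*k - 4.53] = 29.4*k - 10.56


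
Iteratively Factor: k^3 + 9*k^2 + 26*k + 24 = (k + 3)*(k^2 + 6*k + 8) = (k + 3)*(k + 4)*(k + 2)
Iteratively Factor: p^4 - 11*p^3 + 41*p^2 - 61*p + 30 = (p - 2)*(p^3 - 9*p^2 + 23*p - 15) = (p - 3)*(p - 2)*(p^2 - 6*p + 5) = (p - 5)*(p - 3)*(p - 2)*(p - 1)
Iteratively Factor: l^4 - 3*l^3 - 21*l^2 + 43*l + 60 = (l + 4)*(l^3 - 7*l^2 + 7*l + 15) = (l + 1)*(l + 4)*(l^2 - 8*l + 15) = (l - 5)*(l + 1)*(l + 4)*(l - 3)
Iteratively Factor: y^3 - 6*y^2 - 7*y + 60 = (y - 4)*(y^2 - 2*y - 15) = (y - 4)*(y + 3)*(y - 5)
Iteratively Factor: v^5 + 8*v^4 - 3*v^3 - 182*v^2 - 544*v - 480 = (v + 2)*(v^4 + 6*v^3 - 15*v^2 - 152*v - 240) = (v + 2)*(v + 4)*(v^3 + 2*v^2 - 23*v - 60) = (v + 2)*(v + 4)^2*(v^2 - 2*v - 15) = (v - 5)*(v + 2)*(v + 4)^2*(v + 3)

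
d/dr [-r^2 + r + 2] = 1 - 2*r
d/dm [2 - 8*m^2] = -16*m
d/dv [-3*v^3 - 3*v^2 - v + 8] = -9*v^2 - 6*v - 1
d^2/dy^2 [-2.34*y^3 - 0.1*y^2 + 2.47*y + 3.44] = -14.04*y - 0.2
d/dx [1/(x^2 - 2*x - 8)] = 2*(1 - x)/(-x^2 + 2*x + 8)^2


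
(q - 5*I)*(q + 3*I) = q^2 - 2*I*q + 15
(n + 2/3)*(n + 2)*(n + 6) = n^3 + 26*n^2/3 + 52*n/3 + 8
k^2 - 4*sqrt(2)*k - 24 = (k - 6*sqrt(2))*(k + 2*sqrt(2))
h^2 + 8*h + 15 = (h + 3)*(h + 5)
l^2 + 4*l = l*(l + 4)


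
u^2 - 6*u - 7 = (u - 7)*(u + 1)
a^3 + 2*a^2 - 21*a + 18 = (a - 3)*(a - 1)*(a + 6)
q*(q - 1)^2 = q^3 - 2*q^2 + q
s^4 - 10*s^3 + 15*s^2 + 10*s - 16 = (s - 8)*(s - 2)*(s - 1)*(s + 1)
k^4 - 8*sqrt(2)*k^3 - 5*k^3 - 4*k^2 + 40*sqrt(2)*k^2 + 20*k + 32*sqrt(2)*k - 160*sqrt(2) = (k - 5)*(k - 2)*(k + 2)*(k - 8*sqrt(2))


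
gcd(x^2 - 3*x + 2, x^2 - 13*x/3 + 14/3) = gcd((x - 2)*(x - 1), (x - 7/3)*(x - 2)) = x - 2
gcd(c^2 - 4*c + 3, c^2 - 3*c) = c - 3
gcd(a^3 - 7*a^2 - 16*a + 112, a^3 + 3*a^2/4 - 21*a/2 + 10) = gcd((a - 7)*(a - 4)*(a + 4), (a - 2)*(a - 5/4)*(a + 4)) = a + 4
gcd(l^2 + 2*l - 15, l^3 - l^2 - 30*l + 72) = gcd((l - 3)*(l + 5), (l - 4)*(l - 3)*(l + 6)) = l - 3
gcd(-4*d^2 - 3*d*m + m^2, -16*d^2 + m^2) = 4*d - m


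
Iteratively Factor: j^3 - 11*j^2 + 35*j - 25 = (j - 1)*(j^2 - 10*j + 25) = (j - 5)*(j - 1)*(j - 5)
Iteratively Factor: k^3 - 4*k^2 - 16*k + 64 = (k + 4)*(k^2 - 8*k + 16) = (k - 4)*(k + 4)*(k - 4)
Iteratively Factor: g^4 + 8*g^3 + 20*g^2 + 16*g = (g)*(g^3 + 8*g^2 + 20*g + 16) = g*(g + 4)*(g^2 + 4*g + 4) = g*(g + 2)*(g + 4)*(g + 2)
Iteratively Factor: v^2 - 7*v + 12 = (v - 4)*(v - 3)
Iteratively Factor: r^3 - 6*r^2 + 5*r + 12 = (r - 4)*(r^2 - 2*r - 3) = (r - 4)*(r - 3)*(r + 1)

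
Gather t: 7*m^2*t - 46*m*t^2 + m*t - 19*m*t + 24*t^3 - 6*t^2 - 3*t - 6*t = 24*t^3 + t^2*(-46*m - 6) + t*(7*m^2 - 18*m - 9)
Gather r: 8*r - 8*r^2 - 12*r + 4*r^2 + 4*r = -4*r^2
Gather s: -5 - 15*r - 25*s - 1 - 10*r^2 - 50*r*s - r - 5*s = -10*r^2 - 16*r + s*(-50*r - 30) - 6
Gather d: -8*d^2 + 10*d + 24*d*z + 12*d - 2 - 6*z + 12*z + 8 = -8*d^2 + d*(24*z + 22) + 6*z + 6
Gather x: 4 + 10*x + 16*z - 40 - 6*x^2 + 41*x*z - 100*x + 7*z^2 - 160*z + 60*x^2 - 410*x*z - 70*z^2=54*x^2 + x*(-369*z - 90) - 63*z^2 - 144*z - 36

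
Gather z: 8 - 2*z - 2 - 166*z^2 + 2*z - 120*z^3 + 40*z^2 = -120*z^3 - 126*z^2 + 6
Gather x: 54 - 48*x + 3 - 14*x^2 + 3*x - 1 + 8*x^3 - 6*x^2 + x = 8*x^3 - 20*x^2 - 44*x + 56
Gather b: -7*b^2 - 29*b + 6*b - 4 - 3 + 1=-7*b^2 - 23*b - 6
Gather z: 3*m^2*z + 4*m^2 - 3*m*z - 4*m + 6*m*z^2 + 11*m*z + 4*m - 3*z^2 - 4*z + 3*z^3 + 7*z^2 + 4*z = 4*m^2 + 3*z^3 + z^2*(6*m + 4) + z*(3*m^2 + 8*m)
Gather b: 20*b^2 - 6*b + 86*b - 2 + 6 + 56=20*b^2 + 80*b + 60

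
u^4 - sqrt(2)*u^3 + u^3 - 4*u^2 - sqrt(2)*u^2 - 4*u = u*(u + 1)*(u - 2*sqrt(2))*(u + sqrt(2))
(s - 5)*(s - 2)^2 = s^3 - 9*s^2 + 24*s - 20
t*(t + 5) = t^2 + 5*t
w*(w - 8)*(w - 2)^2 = w^4 - 12*w^3 + 36*w^2 - 32*w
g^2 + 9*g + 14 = (g + 2)*(g + 7)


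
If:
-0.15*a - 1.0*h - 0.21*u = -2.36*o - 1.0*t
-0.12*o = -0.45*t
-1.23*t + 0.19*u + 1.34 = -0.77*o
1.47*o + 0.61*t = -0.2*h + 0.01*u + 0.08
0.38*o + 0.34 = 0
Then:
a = -58.41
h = 7.46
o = -0.89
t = -0.24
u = -4.97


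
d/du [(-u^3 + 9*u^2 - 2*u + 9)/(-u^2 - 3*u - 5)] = (u^4 + 6*u^3 - 14*u^2 - 72*u + 37)/(u^4 + 6*u^3 + 19*u^2 + 30*u + 25)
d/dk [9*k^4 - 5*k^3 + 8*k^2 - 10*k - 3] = 36*k^3 - 15*k^2 + 16*k - 10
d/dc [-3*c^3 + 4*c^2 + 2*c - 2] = -9*c^2 + 8*c + 2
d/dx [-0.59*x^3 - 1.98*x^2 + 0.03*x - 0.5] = -1.77*x^2 - 3.96*x + 0.03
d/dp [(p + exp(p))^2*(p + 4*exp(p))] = (p + exp(p))*((p + exp(p))*(4*exp(p) + 1) + 2*(p + 4*exp(p))*(exp(p) + 1))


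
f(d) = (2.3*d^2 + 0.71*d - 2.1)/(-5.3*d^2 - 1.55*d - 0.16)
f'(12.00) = -0.00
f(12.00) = -0.43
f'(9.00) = -0.00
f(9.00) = -0.43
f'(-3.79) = 0.02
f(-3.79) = -0.40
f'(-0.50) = 16.22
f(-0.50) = 2.65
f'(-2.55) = 0.06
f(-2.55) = -0.36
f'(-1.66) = 0.24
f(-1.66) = -0.25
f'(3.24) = -0.02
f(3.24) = -0.40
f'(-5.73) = 0.00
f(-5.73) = -0.42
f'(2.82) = -0.03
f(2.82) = -0.39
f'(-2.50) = 0.06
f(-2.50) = -0.36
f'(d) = (4.6*d + 0.71)/(-5.3*d^2 - 1.55*d - 0.16) + (10.6*d + 1.55)*(2.3*d^2 + 0.71*d - 2.1)/(-5.3*d^2 - 1.55*d - 0.16)^2 = (0.197999999999999*d^2 - 22.996*d - 3.3686)/(28.09*d^4 + 16.43*d^3 + 4.0985*d^2 + 0.496*d + 0.0256)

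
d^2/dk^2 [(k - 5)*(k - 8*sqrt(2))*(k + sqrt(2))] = 6*k - 14*sqrt(2) - 10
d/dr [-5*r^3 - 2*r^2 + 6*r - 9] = -15*r^2 - 4*r + 6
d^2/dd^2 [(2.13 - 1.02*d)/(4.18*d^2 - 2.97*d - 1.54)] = ((1.02*d - 2.13)*(8.36*d - 2.97)*(16.72*d - 5.94) + (25.5816*d - 23.8656)*(-4.18*d^2 + 2.97*d + 1.54))/(-4.18*d^2 + 2.97*d + 1.54)^3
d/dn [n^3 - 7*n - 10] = 3*n^2 - 7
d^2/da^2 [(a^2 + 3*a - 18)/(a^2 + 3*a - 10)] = 16*(-3*a^2 - 9*a - 19)/(a^6 + 9*a^5 - 3*a^4 - 153*a^3 + 30*a^2 + 900*a - 1000)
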